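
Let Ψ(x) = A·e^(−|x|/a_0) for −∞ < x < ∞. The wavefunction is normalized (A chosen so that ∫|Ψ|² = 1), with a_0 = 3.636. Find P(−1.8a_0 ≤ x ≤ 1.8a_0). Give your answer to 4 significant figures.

|Ψ|² is the probability density, so P = ∫_{−1.8a_0}^{1.8a_0} |Ψ|² dx.
Since A² = 1/(a_0), this is the region integral divided by the full normalization integral.
By symmetry take twice the x ≥ 0 contribution in numerator and denominator; the 2's cancel. Let u = x/a_0; then A² and the length scale cancel, so P = ∫_{0}^{1.8} e^(-2·u) du ÷ ∫_{0}^{∞} e^(-2·u) du.
With ∫ e^(-2·u) du = -e^(-2·u)/2 + C, the region integral is 1/2 - e^(-18/5)/2 and the full one is 1/2.
This works out to P = 0.97268.

P ≈ 0.9727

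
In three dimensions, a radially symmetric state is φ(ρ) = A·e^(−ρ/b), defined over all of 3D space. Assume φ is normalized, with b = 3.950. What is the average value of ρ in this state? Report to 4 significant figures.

⟨ρ⟩ ≈ 5.925

The expectation value is the |φ|²-weighted average of ρ: ∫ ρ|φ|² 4πρ² dρ.
The ratio of the moment integral to the normalization integral gives ⟨ρ⟩ = 3·b/2.
With b = 3.950, ⟨ρ⟩ = 5.9250.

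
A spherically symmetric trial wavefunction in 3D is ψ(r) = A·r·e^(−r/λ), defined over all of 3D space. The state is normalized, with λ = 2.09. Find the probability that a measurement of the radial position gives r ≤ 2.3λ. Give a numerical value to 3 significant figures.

Integrate the radial probability density 4πr²|ψ|² over r ≤ 2.3λ.
Normalization gives A² = 1/(3·π·λ^5).
Substituting u = r/λ, A², 4π and the length scale all cancel in the ratio: P = ∫_{0}^{2.3} u^4·e^(-2·u) du / ∫_{0}^{∞} u^4·e^(-2·u) du.
An antiderivative of u^4·e^(-2·u) is -(u^4/2 + u^3 + 3·u^2/2 + 3·u/2 + 3/4)·e^(-2·u); evaluating from 0 to 2.3 gives ≈ 0.36507, while the full integral is 3/4.
This evaluates to P = 0.4868.

P ≈ 0.487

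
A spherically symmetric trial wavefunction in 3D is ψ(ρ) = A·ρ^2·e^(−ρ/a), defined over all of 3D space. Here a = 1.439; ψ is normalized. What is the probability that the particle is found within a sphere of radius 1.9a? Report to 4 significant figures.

Integrate the radial probability density 4πρ²|ψ|² over ρ ≤ 1.9a.
The full normalization integral is A²·[45·π·a^7/2] = 1, fixing A².
In terms of u = ρ/a (A², 4π and the length scale all cancel between numerator and denominator), P = [∫_{0}^{1.9} u^6·e^(-2·u) du] / [∫_{0}^{∞} u^6·e^(-2·u) du].
An antiderivative of u^6·e^(-2·u) is -(4·u^6 + 12·u^5 + 30·u^4 + 60·u^3 + 90·u^2 + 90·u + 45)·e^(-2·u)/8; evaluating from 0 to 1.9 gives ≈ 0.511270, while the full integral is 45/8.
Taking the ratio yields P = 0.090892.

P ≈ 0.09089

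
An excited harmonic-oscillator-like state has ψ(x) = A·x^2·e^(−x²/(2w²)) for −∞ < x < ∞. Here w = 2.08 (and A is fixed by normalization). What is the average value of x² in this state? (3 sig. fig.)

⟨x^2⟩ ≈ 10.8

By definition ⟨x²⟩ = ∫ x^2 |ψ(x)|² dx.
With ∫_{−∞}^{∞} x^(2m) e^(−αx²) dx = (2m−1)!!·√π / (2^m α^(m+1/2)), evaluating both integrals, ⟨x²⟩ = 5·w^2/2.
Putting w = 2.08 gives 10.82.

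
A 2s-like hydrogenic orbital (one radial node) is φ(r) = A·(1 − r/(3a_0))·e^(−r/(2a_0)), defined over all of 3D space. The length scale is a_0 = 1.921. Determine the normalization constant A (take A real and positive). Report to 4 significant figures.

A ≈ 0.1298

Require ∫ |φ|² 4πr² dr = 1 over the whole domain.
In 3D with spherical symmetry the volume element is 4πr² dr.
The integral (without the A² prefactor) comes out to 8·π·a_0^3/3.
Substituting a_0 = 1.921 gives A² = 0.016838, so A = 0.12976.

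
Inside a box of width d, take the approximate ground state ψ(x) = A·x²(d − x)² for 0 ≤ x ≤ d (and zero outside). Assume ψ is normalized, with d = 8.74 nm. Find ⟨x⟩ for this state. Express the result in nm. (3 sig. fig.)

By definition ⟨x⟩ = ∫ x |ψ(x)|² dx.
Expanding the polynomial and integrating term by term, since the A² factors cancel between numerator and denominator, ⟨x⟩ = d/2.
Putting d = 8.74 gives 4.370.

⟨x⟩ ≈ 4.37 nm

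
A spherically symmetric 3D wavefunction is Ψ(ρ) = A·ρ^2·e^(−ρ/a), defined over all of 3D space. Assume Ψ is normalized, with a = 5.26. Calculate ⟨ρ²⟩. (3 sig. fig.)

The expectation value is the |Ψ|²-weighted average of ρ^2: ∫ ρ^2|Ψ|² 4πρ² dρ.
Using ∫₀^∞ ρⁿ e^(−αρ) dρ = n!/αⁿ⁺¹, since the A² factors cancel between numerator and denominator, ⟨ρ²⟩ = 14·a^2.
With a = 5.26, ⟨ρ^2⟩ = 387.3.

⟨ρ^2⟩ ≈ 387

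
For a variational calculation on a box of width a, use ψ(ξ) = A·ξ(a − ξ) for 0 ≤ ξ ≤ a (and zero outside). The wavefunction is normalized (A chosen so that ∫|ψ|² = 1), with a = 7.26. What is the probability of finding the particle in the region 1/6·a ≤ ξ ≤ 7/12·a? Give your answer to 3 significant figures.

P ≈ 0.618

The probability is P = ∫ |ψ|² dξ over [1/6·a, 7/12·a].
With A² fixed by ∫|ψ|² = 1, i.e. A² = (a^5/30)^(−1), substitute and integrate.
In terms of u = ξ/a (A² and the length scale cancel between numerator and denominator), P = [∫_{1/6}^{7/12} u^2·(1 - u)^2 du] / [∫_{0}^{1} u^2·(1 - u)^2 du].
With ∫ u^2·(1 - u)^2 du = u^3·(6·u^2 - 15·u + 10)/30 + C, the region integral is ≈ 0.020596 and the full one is 1/30.
Taking the ratio, P = 0.6179.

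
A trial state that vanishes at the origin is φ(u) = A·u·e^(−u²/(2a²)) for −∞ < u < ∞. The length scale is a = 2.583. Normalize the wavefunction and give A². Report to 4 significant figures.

The normalization condition is ∫|φ|² du = 1 from −∞ to ∞.
Differentiating ∫e^(−αu²) du = √(π/α) under α to get the higher moments, the integral (without the A² prefactor) comes out to √(π)·a^3/2.
Setting this equal to 1 gives A² = 1/(√(π)·a^3/2).
Substituting a = 2.583 gives A² = 0.065476, so A = 0.25588.

A^2 ≈ 0.06548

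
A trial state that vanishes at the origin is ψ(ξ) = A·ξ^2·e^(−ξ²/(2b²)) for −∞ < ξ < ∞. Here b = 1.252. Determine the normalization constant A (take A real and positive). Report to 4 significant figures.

A ≈ 0.4945

The normalization condition is ∫|ψ|² dξ = 1 from −∞ to ∞.
Using the Gaussian integral ∫_{−∞}^{∞} e^(−αξ²) dξ = √(π/α), ∫|ψ|² dξ = A²·(3·√(π)·b^5/4).
Hence A² = 1/[3·√(π)·b^5/4].
With b = 1.252: A² = 0.24454 and A = 0.49451.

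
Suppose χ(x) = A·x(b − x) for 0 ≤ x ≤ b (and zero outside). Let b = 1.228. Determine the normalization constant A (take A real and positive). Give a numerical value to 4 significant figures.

A ≈ 3.278

Normalization requires ∫|χ|² dx = 1, integrated from 0 to b.
Expanding the polynomial and integrating term by term, carrying out the integral gives A² · b^5/30.
Setting this equal to 1 gives A² = 1/(b^5/30).
Substituting b = 1.228 gives A² = 10.743, so A = 3.2777.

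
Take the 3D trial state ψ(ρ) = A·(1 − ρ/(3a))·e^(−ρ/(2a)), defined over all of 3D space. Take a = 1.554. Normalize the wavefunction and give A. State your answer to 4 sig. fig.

We need A² ∫|f|² 4πρ² dρ = 1, taking the integral from 0 to ∞.
The angular integral contributes 4π, leaving ∫₀^∞ ρ²|ψ|² dρ.
∫|ψ|² 4πρ² dρ = A²·(8·π·a^3/3).
With a = 1.554: A² = 0.031807 and A = 0.17835.

A ≈ 0.1783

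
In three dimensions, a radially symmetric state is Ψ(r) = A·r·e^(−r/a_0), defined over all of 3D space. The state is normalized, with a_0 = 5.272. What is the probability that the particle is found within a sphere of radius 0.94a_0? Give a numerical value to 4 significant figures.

With dV = 4πr²dr, the probability is ∫|Ψ|² dV over r ≤ 0.94a_0.
The full normalization integral is A²·[3·π·a_0^5] = 1, fixing A².
In terms of u = r/a_0 (A², 4π and the length scale all cancel between numerator and denominator), P = [∫_{0}^{0.94} u^4·e^(-2·u) du] / [∫_{0}^{∞} u^4·e^(-2·u) du].
An antiderivative of u^4·e^(-2·u) is -(u^4/2 + u^3 + 3·u^2/2 + 3·u/2 + 3/4)·e^(-2·u); evaluating from 0 to 0.94 gives ≈ 0.0318563, while the full integral is 3/4.
This evaluates to P = 0.042475.

P ≈ 0.04248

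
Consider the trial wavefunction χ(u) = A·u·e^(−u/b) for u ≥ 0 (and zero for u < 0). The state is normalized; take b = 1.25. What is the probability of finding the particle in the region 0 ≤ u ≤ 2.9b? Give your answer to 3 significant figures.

|χ|² is the probability density, so P = ∫_{0}^{2.9b} |χ|² du.
Since A² = 1/(b^3/4), this is the region integral divided by the full normalization integral.
In terms of t = u/b (A² and the length scale cancel between numerator and denominator), P = [∫_{0}^{2.9} t^2·e^(-2·t) dt] / [∫_{0}^{∞} t^2·e^(-2·t) dt].
With ∫ t^2·e^(-2·t) dt = -(2·t^2 + 2·t + 1)·e^(-2·t)/4 + C, the region integral is 1/4 - 1181·e^(-29/5)/200 and the full one is 1/4.
Evaluating gives P = 0.9285.

P ≈ 0.928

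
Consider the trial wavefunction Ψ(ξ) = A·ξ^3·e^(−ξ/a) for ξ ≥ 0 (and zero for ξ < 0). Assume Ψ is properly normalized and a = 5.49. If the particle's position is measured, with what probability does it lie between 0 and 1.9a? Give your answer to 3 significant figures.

|Ψ|² is the probability density, so P = ∫_{0}^{1.9a} |Ψ|² dξ.
The normalization integral ∫|Ψ|²dξ over the whole domain equals 45·a^7/8·A², and A² cancels in the ratio.
Let u = ξ/a; then A² and the length scale cancel, so P = ∫_{0}^{1.9} u^6·e^(-2·u) du ÷ ∫_{0}^{∞} u^6·e^(-2·u) du.
Using ∫ u^6·e^(-2·u) du = -(4·u^6 + 12·u^5 + 30·u^4 + 60·u^3 + 90·u^2 + 90·u + 45)·e^(-2·u)/8, the numerator is ≈ 0.51127 and the denominator is 45/8.
Taking the ratio, P = 0.09089.

P ≈ 0.0909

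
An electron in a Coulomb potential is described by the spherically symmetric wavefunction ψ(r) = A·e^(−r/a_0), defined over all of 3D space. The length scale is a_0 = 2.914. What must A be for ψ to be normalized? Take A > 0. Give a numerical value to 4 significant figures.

A ≈ 0.1134

Normalization requires ∫|ψ|² 4πr² dr = 1, integrated from 0 to ∞.
The angular integral contributes 4π, leaving ∫₀^∞ r²|ψ|² dr.
With ψ = A·e^(−r/a_0), the integral evaluates to A²·[π·a_0^3].
Substituting a_0 = 2.914 gives A² = 0.012864, so A = 0.11342.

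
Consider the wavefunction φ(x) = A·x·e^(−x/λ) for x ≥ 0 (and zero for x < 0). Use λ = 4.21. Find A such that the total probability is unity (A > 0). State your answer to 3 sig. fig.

Require ∫ |φ|² dx = 1 over the whole domain.
Recall ∫₀^∞ x^m e^(−x/β) dx = m!·β^(m+1), with φ = A·x·e^(−x/λ), the integral evaluates to A²·[λ^3/4].
So A² = (λ^3/4)^(−1).
Plugging in λ = 4.21 yields A = 0.2315.

A ≈ 0.232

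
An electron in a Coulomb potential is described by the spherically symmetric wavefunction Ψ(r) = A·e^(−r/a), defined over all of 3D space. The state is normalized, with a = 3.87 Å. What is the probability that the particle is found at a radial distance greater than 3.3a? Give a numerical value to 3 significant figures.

With dV = 4πr²dr, the probability is ∫|Ψ|² dV over r > 3.3a.
A² is fixed by ∫₀^∞ 4πr²|Ψ|² dr = 1, i.e. A² = (π·a^3)^(−1).
Substituting u = r/a, A², 4π and the length scale all cancel in the ratio: P = ∫_{3.3}^{∞} u^2·e^(-2·u) du / ∫_{0}^{∞} u^2·e^(-2·u) du.
An antiderivative of u^2·e^(-2·u) is -(2·u^2 + 2·u + 1)·e^(-2·u)/4; evaluating from 3.3 to ∞ gives 1469·e^(-33/5)/200, while the full integral is 1/4.
Taking the ratio yields P = 0.03997.

P ≈ 0.0400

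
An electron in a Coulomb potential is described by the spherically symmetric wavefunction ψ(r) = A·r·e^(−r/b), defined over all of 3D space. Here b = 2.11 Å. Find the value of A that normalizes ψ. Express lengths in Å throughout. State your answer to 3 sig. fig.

A ≈ 0.0504 Å^(-5/2)

Normalization requires ∫|ψ|² 4πr² dr = 1, integrated from 0 to ∞.
The angular integral contributes 4π, leaving ∫₀^∞ r²|ψ|² dr.
Using ∫₀^∞ rⁿ e^(−αr) dr = n!/αⁿ⁺¹, ∫|ψ|² 4πr² dr = A²·(3·π·b^5).
Hence A² = 1/[3·π·b^5].
Plugging in b = 2.11 yields A = 0.05037.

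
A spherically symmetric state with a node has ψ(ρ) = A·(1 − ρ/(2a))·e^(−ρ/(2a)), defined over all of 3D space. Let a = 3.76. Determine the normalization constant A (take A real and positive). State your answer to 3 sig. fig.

Require ∫ |ψ|² 4πρ² dρ = 1 over the whole domain.
With ψ = A·(1 − ρ/(2a))·e^(−ρ/(2a)), the integral evaluates to A²·[8·π·a^3].
Plugging in a = 3.76 yields A = 0.02736.

A ≈ 0.0274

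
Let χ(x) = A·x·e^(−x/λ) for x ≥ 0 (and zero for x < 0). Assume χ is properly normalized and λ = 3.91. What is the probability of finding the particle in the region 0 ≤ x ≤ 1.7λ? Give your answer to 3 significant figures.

P ≈ 0.660

|χ|² is the probability density, so P = ∫_{0}^{1.7λ} |χ|² dx.
With A² fixed by ∫|χ|² = 1, i.e. A² = (λ^3/4)^(−1), substitute and integrate.
Substituting u = x/λ, A² and the length scale cancel in the ratio: P = ∫_{0}^{1.7} u^2·e^(-2·u) du / ∫_{0}^{∞} u^2·e^(-2·u) du.
An antiderivative of u^2·e^(-2·u) is -(2·u^2 + 2·u + 1)·e^(-2·u)/4; evaluating from 0 to 1.7 gives 1/4 - 509·e^(-17/5)/200, while the full integral is 1/4.
Taking the ratio, P = 0.6603.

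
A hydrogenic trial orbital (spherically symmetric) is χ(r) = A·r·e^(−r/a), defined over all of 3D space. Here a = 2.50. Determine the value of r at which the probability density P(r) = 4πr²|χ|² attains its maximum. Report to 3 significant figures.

Set d/dr [P(r) = 4πr²|χ|²] = 0 and solve for r > 0.
Solving yields r = 2·a.
With a = 2.50, the most probable radial distance is 5.000.

r ≈ 5.00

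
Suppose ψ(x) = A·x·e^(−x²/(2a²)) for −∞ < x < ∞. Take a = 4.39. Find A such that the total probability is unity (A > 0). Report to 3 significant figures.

We need A² ∫|f|² dx = 1, taking the integral from −∞ to ∞.
With ∫_{−∞}^{∞} x^(2m) e^(−αx²) dx = (2m−1)!!·√π / (2^m α^(m+1/2)), with ψ = A·x·e^(−x²/(2a²)), the integral evaluates to A²·[√(π)·a^3/2].
So A² = (√(π)·a^3/2)^(−1).
With a = 4.39: A² = 0.01334 and A = 0.1155.

A ≈ 0.115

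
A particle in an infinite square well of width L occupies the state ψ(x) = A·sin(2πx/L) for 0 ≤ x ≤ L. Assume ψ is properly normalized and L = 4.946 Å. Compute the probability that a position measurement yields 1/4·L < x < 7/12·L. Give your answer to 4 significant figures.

The probability is P = ∫ |ψ|² dx over [1/4·L, 7/12·L].
With A² fixed by ∫|ψ|² = 1, i.e. A² = (L/2)^(−1), substitute and integrate.
Substituting u = x/L, A² and the length scale cancel in the ratio: P = ∫_{1/4}^{7/12} sin(2·π·u)^2 du / ∫_{0}^{1} sin(2·π·u)^2 du.
With ∫ sin(2·π·u)^2 du = u/2 - sin(4·π·u)/(8·π) + C, the region integral is -√(3)/(16·π) + 1/6 and the full one is 1/2.
This works out to P = (-√(3)/8 + π/3)/π.

P ≈ 0.2644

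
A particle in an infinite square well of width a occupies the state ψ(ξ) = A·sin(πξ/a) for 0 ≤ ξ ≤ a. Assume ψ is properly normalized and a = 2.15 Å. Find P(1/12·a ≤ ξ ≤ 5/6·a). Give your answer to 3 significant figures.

|ψ|² is the probability density, so P = ∫_{1/12·a}^{5/6·a} |ψ|² dξ.
With A² fixed by ∫|ψ|² = 1, i.e. A² = (a/2)^(−1), substitute and integrate.
Substituting u = ξ/a, A² and the length scale cancel in the ratio: P = ∫_{1/12}^{5/6} sin(π·u)^2 du / ∫_{0}^{1} sin(π·u)^2 du.
With ∫ sin(π·u)^2 du = u/2 - sin(2·π·u)/(4·π) + C, the region integral is 1/(8·π) + √(3)/(8·π) + 3/8 and the full one is 1/2.
Evaluating gives P = (1 + √(3) + 3·π)/(4·π).

P ≈ 0.967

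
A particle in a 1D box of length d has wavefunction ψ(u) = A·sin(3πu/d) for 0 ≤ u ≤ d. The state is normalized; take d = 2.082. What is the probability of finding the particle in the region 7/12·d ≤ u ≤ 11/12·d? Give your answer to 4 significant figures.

|ψ|² is the probability density, so P = ∫_{7/12·d}^{11/12·d} |ψ|² du.
Since A² = 1/(d/2), this is the region integral divided by the full normalization integral.
Let t = u/d; then A² and the length scale cancel, so P = ∫_{7/12}^{11/12} sin(3·π·t)^2 dt ÷ ∫_{0}^{1} sin(3·π·t)^2 dt.
Using ∫ sin(3·π·t)^2 dt = t/2 - sin(6·π·t)/(12·π), the numerator is 1/6 and the denominator is 1/2.
The result is P = 1/3.

P ≈ 0.3333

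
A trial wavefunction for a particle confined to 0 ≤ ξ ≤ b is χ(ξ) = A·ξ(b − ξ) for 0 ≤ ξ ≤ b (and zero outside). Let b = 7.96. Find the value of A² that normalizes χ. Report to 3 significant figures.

Normalization requires ∫|χ|² dξ = 1, integrated from 0 to b.
Expanding the polynomial and integrating term by term, with χ = A·ξ(b − ξ), the integral evaluates to A²·[b^5/30].
So A² = (b^5/30)^(−1).
Plugging in b = 7.96 yields A = 0.03064.

A^2 ≈ 0.000939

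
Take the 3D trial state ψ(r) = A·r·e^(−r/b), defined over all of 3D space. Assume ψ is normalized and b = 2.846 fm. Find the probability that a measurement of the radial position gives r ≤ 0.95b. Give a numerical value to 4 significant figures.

With dV = 4πr²dr, the probability is ∫|ψ|² dV over r ≤ 0.95b.
Normalization gives A² = 1/(3·π·b^5).
Let u = r/b; then A², 4π and the length scale all cancel, so P = ∫_{0}^{0.95} u^4·e^(-2·u) du ÷ ∫_{0}^{∞} u^4·e^(-2·u) du.
With ∫ u^4·e^(-2·u) du = -(u^4/2 + u^3 + 3·u^2/2 + 3·u/2 + 3/4)·e^(-2·u) + C, the region integral is ≈ 0.0330611 and the full one is 3/4.
The region integral divided by the full integral gives P = 0.044081.

P ≈ 0.04408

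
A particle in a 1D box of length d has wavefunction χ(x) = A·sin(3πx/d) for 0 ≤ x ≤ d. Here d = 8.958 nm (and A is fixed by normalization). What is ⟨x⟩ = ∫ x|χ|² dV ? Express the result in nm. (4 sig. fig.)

⟨x⟩ ≈ 4.479 nm

⟨x⟩ = ∫ x |χ|² dx over the full domain.
Evaluating both integrals, ⟨x⟩ = d/2.
With d = 8.958, ⟨x⟩ = 4.4790.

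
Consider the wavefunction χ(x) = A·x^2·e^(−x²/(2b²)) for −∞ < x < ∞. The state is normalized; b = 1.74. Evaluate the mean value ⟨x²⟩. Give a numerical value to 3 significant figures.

The expectation value is the |χ|²-weighted average of x^2: ∫ x^2|χ|² dx.
With ∫_{−∞}^{∞} x^(2m) e^(−αx²) dx = (2m−1)!!·√π / (2^m α^(m+1/2)), the ratio of the moment integral to the normalization integral gives ⟨x²⟩ = 5·b^2/2.
Putting b = 1.74 gives 7.569.

⟨x^2⟩ ≈ 7.57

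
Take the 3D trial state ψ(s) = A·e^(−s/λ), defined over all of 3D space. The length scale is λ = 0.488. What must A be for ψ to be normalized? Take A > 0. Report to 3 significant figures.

Normalization requires ∫|ψ|² 4πs² ds = 1, integrated from 0 to ∞.
(Spherical symmetry: dV = 4πs² ds.)
Carrying out the integral gives A² · π·λ^3.
Hence A² = 1/[π·λ^3].
With λ = 0.488: A² = 2.739 and A = 1.655.

A ≈ 1.65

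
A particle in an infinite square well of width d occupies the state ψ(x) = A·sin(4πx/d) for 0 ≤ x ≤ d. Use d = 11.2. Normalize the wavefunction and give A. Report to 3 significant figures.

The normalization condition is ∫|ψ|² dx = 1 from 0 to d.
With ψ = A·sin(4πx/d), the integral evaluates to A²·[d/2].
Setting this equal to 1 gives A² = 1/(d/2).
Plugging in d = 11.2 yields A = 0.4226.

A ≈ 0.423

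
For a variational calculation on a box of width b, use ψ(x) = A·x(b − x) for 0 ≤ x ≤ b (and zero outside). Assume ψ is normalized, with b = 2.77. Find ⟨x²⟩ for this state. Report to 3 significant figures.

⟨x^2⟩ ≈ 2.19

By definition ⟨x²⟩ = ∫ x^2 |ψ(x)|² dx.
The ratio of the moment integral to the normalization integral gives ⟨x²⟩ = 2·b^2/7.
With b = 2.77, ⟨x^2⟩ = 2.192.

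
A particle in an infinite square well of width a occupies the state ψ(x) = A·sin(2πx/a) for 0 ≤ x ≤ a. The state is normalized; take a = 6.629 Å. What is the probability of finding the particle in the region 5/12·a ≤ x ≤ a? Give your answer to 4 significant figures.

P = ∫_{5/12·a}^{a} |ψ(x)|² dx.
The normalization integral ∫|ψ|²dx over the whole domain equals a/2·A², and A² cancels in the ratio.
Substituting u = x/a, A² and the length scale cancel in the ratio: P = ∫_{5/12}^{1} sin(2·π·u)^2 du / ∫_{0}^{1} sin(2·π·u)^2 du.
An antiderivative of sin(2·π·u)^2 is u/2 - sin(4·π·u)/(8·π); evaluating from 5/12 to 1 gives -√(3)/(16·π) + 7/24, while the full integral is 1/2.
This works out to P = -√(3)/(8·π) + 7/12.

P ≈ 0.5144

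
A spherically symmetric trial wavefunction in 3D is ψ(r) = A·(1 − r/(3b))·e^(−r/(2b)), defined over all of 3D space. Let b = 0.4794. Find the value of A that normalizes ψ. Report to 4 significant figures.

A ≈ 1.041

Normalization requires ∫|ψ|² 4πr² dr = 1, integrated from 0 to ∞.
In 3D with spherical symmetry the volume element is 4πr² dr.
Carrying out the integral gives A² · 8·π·b^3/3.
Setting this equal to 1 gives A² = 1/(8·π·b^3/3).
With b = 0.4794: A² = 1.0834 and A = 1.0409.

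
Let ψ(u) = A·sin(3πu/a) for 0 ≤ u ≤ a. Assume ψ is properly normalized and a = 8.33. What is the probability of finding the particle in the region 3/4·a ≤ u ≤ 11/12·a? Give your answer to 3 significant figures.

P ≈ 0.273

P = ∫_{3/4·a}^{11/12·a} |ψ(u)|² du.
The normalization integral ∫|ψ|²du over the whole domain equals a/2·A², and A² cancels in the ratio.
Let t = u/a; then A² and the length scale cancel, so P = ∫_{3/4}^{11/12} sin(3·π·t)^2 dt ÷ ∫_{0}^{1} sin(3·π·t)^2 dt.
Using ∫ sin(3·π·t)^2 dt = t/2 - sin(6·π·t)/(12·π), the numerator is 1/(6·π) + 1/12 and the denominator is 1/2.
This works out to P = (2 + π)/(6·π).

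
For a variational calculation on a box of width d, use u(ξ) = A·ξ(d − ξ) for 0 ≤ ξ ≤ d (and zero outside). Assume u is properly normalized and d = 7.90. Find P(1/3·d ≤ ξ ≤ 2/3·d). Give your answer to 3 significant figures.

P = ∫_{1/3·d}^{2/3·d} |u(ξ)|² dξ.
The normalization integral ∫|u|²dξ over the whole domain equals d^5/30·A², and A² cancels in the ratio.
Substituting t = ξ/d, A² and the length scale cancel in the ratio: P = ∫_{1/3}^{2/3} t^2·(1 - t)^2 dt / ∫_{0}^{1} t^2·(1 - t)^2 dt.
With ∫ t^2·(1 - t)^2 dt = t^3·(6·t^2 - 15·t + 10)/30 + C, the region integral is 47/2430 and the full one is 1/30.
Taking the ratio, P = 47/81.

P ≈ 0.580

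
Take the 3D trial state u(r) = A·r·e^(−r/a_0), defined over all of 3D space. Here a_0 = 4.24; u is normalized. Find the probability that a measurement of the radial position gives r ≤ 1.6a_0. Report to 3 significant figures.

P = ∫ |u|² 4πr² dr over r ≤ 1.6a_0.
The full normalization integral is A²·[3·π·a_0^5] = 1, fixing A².
Let t = r/a_0; then A², 4π and the length scale all cancel, so P = ∫_{0}^{1.6} t^4·e^(-2·t) dt ÷ ∫_{0}^{∞} t^4·e^(-2·t) dt.
Using ∫ t^4·e^(-2·t) dt = -(t^4/2 + t^3 + 3·t^2/2 + 3·t/2 + 3/4)·e^(-2·t), the numerator is ≈ 0.16454 and the denominator is 3/4.
The region integral divided by the full integral gives P = 0.2194.

P ≈ 0.219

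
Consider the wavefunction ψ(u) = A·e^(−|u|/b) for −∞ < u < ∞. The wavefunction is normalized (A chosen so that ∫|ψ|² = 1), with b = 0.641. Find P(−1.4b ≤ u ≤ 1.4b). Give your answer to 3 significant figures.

|ψ|² is the probability density, so P = ∫_{−1.4b}^{1.4b} |ψ|² du.
With A² fixed by ∫|ψ|² = 1, i.e. A² = (b)^(−1), substitute and integrate.
Both integrals are even about u = 0, so only the u ≥ 0 halves are needed (the factors of 2 cancel). Let t = u/b; then A² and the length scale cancel, so P = ∫_{0}^{1.4} e^(-2·t) dt ÷ ∫_{0}^{∞} e^(-2·t) dt.
With ∫ e^(-2·t) dt = -e^(-2·t)/2 + C, the region integral is 1/2 - e^(-14/5)/2 and the full one is 1/2.
The result is P = 0.9392.

P ≈ 0.939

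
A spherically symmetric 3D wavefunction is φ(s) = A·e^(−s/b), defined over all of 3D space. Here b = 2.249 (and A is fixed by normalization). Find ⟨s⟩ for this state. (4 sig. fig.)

⟨s⟩ ≈ 3.374

By definition ⟨s⟩ = ∫ s |φ(s)|² 4πs² ds.
The ratio of the moment integral to the normalization integral gives ⟨s⟩ = 3·b/2.
Putting b = 2.249 gives 3.3735.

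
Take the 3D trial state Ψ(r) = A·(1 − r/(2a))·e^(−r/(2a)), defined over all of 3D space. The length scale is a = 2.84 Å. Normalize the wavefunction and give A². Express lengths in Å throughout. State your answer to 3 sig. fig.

Normalization requires ∫|Ψ|² 4πr² dr = 1, integrated from 0 to ∞.
In 3D with spherical symmetry the volume element is 4πr² dr.
Carrying out the integral gives A² · 8·π·a^3.
Setting this equal to 1 gives A² = 1/(8·π·a^3).
With a = 2.84: A² = 0.001737 and A = 0.04168.

A^2 ≈ 0.00174 Å^(-3)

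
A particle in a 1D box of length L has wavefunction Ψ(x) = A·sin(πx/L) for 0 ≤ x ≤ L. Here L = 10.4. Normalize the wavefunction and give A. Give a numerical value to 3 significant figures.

We need A² ∫|f|² dx = 1, taking the integral from 0 to L.
Using sin²θ = (1 − cos 2θ)/2, with Ψ = A·sin(πx/L), the integral evaluates to A²·[L/2].
Hence A² = 1/[L/2].
Plugging in L = 10.4 yields A = 0.4385.

A ≈ 0.439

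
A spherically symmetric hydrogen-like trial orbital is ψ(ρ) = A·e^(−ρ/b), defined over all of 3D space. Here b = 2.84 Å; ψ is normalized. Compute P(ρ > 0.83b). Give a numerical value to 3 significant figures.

Integrate the radial probability density 4πρ²|ψ|² over ρ > 0.83b.
A² is fixed by ∫₀^∞ 4πρ²|ψ|² dρ = 1, i.e. A² = (π·b^3)^(−1).
In terms of u = ρ/b (A², 4π and the length scale all cancel between numerator and denominator), P = [∫_{0.83}^{∞} u^2·e^(-2·u) du] / [∫_{0}^{∞} u^2·e^(-2·u) du].
Using ∫ u^2·e^(-2·u) du = -(2·u^2 + 2·u + 1)·e^(-2·u)/4, the numerator is ≈ 0.19194 and the denominator is 1/4.
Taking the ratio yields P = 0.7677.

P ≈ 0.768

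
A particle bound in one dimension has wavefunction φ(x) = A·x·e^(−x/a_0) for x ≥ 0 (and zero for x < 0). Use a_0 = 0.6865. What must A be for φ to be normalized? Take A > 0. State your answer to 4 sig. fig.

A ≈ 3.516

The normalization condition is ∫|φ|² dx = 1 from 0 to ∞.
With φ = A·x·e^(−x/a_0), the integral evaluates to A²·[a_0^3/4].
Setting this equal to 1 gives A² = 1/(a_0^3/4).
Plugging in a_0 = 0.6865 yields A = 3.5162.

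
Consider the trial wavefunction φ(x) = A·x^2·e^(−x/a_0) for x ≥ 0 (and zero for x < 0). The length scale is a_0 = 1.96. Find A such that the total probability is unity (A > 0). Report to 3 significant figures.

Normalization requires ∫|φ|² dx = 1, integrated from 0 to ∞.
Using ∫₀^∞ xⁿ e^(−αx) dx = n!/αⁿ⁺¹, carrying out the integral gives A² · 3·a_0^5/4.
Plugging in a_0 = 1.96 yields A = 0.2147.

A ≈ 0.215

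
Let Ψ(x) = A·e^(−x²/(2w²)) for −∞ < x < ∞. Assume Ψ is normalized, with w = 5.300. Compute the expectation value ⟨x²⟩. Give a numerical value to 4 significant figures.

⟨x²⟩ = ∫ x^2 |Ψ|² dx over the full domain.
With ∫_{−∞}^{∞} x^(2m) e^(−αx²) dx = (2m−1)!!·√π / (2^m α^(m+1/2)), the ratio of the moment integral to the normalization integral gives ⟨x²⟩ = w^2/2.
With w = 5.300, ⟨x^2⟩ = 14.045.

⟨x^2⟩ ≈ 14.05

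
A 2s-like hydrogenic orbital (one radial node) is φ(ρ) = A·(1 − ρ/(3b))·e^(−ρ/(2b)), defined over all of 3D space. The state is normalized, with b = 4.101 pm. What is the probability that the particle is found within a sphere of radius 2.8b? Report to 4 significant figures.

With dV = 4πρ²dρ, the probability is ∫|φ|² dV over ρ ≤ 2.8b.
A² is fixed by ∫₀^∞ 4πρ²|φ|² dρ = 1, i.e. A² = (8·π·b^3/3)^(−1).
Let u = ρ/b; then A², 4π and the length scale all cancel, so P = ∫_{0}^{2.8} u^2·(1 - u/3)^2·e^(-u) du ÷ ∫_{0}^{∞} u^2·(1 - u/3)^2·e^(-u) du.
An antiderivative of u^2·(1 - u/3)^2·e^(-u) is (-u^4 + 2·u^3 - 3·u^2 - 6·u - 6)·e^(-u)/9; evaluating from 0 to 2.8 gives ≈ 0.235040, while the full integral is 2/3.
Taking the ratio yields P = 0.35256.

P ≈ 0.3526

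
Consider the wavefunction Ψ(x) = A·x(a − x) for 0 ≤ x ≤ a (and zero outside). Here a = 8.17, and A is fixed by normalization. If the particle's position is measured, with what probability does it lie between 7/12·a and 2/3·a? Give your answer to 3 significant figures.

The probability is P = ∫ |Ψ|² dx over [7/12·a, 2/3·a].
With A² fixed by ∫|Ψ|² = 1, i.e. A² = (a^5/30)^(−1), substitute and integrate.
Let u = x/a; then A² and the length scale cancel, so P = ∫_{7/12}^{2/3} u^2·(1 - u)^2 du ÷ ∫_{0}^{1} u^2·(1 - u)^2 du.
With ∫ u^2·(1 - u)^2 du = u^3·(6·u^2 - 15·u + 10)/30 + C, the region integral is ≈ 0.0045581 and the full one is 1/30.
Taking the ratio, P = 0.1367.

P ≈ 0.137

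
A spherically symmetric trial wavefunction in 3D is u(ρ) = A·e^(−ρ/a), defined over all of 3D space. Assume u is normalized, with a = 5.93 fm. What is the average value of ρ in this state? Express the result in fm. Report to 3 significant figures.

⟨ρ⟩ ≈ 8.90 fm

By definition ⟨ρ⟩ = ∫ ρ |u(ρ)|² 4πρ² dρ.
With ∫₀^∞ ρ^3 e^(−αρ) dρ = 3!/α^4, evaluating both integrals, ⟨ρ⟩ = 3·a/2.
Putting a = 5.93 gives 8.895.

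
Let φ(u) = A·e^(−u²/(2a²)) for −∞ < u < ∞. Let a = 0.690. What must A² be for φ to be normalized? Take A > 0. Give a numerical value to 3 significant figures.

A^2 ≈ 0.818

Normalization requires ∫|φ|² du = 1, integrated from −∞ to ∞.
Using the Gaussian integral ∫_{−∞}^{∞} e^(−αu²) du = √(π/α), with φ = A·e^(−u²/(2a²)), the integral evaluates to A²·[√(π)·a].
Plugging in a = 0.690 yields A = 0.9042.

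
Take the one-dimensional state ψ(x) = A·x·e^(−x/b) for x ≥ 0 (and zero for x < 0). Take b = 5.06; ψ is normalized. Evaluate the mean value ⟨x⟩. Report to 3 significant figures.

⟨x⟩ = ∫ x |ψ|² dx over the full domain.
Since the A² factors cancel between numerator and denominator, ⟨x⟩ = 3·b/2.
With b = 5.06, ⟨x⟩ = 7.590.

⟨x⟩ ≈ 7.59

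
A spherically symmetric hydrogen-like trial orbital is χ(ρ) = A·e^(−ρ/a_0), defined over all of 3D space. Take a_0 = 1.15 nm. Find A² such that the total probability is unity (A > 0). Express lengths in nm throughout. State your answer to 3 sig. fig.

A^2 ≈ 0.209 nm^(-3)

We need A² ∫|f|² 4πρ² dρ = 1, taking the integral from 0 to ∞.
With χ = A·e^(−ρ/a_0), the integral evaluates to A²·[π·a_0^3].
Hence A² = 1/[π·a_0^3].
Plugging in a_0 = 1.15 yields A = 0.4575.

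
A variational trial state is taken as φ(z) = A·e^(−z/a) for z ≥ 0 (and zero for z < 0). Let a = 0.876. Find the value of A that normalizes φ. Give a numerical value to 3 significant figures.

Require ∫ |φ|² dz = 1 over the whole domain.
Carrying out the integral gives A² · a/2.
Setting this equal to 1 gives A² = 1/(a/2).
Substituting a = 0.876 gives A² = 2.283, so A = 1.511.

A ≈ 1.51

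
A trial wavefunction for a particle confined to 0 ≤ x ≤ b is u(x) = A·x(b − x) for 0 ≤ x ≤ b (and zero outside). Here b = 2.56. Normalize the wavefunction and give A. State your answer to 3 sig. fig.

Normalization requires ∫|u|² dx = 1, integrated from 0 to b.
Carrying out the integral gives A² · b^5/30.
Hence A² = 1/[b^5/30].
Plugging in b = 2.56 yields A = 0.5223.

A ≈ 0.522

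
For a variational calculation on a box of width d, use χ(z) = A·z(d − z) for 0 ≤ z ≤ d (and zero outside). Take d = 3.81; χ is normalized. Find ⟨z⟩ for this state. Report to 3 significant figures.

By definition ⟨z⟩ = ∫ z |χ(z)|² dz.
Expanding the polynomial and integrating term by term, evaluating both integrals, ⟨z⟩ = d/2.
Putting d = 3.81 gives 1.905.

⟨z⟩ ≈ 1.91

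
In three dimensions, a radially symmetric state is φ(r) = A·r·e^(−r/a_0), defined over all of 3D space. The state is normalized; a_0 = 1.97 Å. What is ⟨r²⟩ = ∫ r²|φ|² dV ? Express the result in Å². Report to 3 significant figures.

⟨r²⟩ = ∫ r^2 |φ|² 4πr² dr over the full domain.
Recall ∫₀^∞ r^m e^(−r/β) dr = m!·β^(m+1), the ratio of the moment integral to the normalization integral gives ⟨r²⟩ = 15·a_0^2/2.
With a_0 = 1.97, ⟨r^2⟩ = 29.11.

⟨r^2⟩ ≈ 29.1 Å^2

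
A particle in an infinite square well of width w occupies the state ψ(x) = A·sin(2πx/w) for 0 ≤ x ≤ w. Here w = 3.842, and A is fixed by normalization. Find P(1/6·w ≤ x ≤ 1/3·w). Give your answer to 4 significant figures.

P = ∫_{1/6·w}^{1/3·w} |ψ(x)|² dx.
Since A² = 1/(w/2), this is the region integral divided by the full normalization integral.
Substituting u = x/w, A² and the length scale cancel in the ratio: P = ∫_{1/6}^{1/3} sin(2·π·u)^2 du / ∫_{0}^{1} sin(2·π·u)^2 du.
Using ∫ sin(2·π·u)^2 du = u/2 - sin(4·π·u)/(8·π), the numerator is √(3)/(8·π) + 1/12 and the denominator is 1/2.
Evaluating gives P = (√(3)/4 + π/6)/π.

P ≈ 0.3045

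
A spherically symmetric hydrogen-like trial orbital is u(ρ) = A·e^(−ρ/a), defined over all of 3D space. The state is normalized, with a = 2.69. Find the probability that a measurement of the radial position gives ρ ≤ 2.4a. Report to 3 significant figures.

P ≈ 0.857

With dV = 4πρ²dρ, the probability is ∫|u|² dV over ρ ≤ 2.4a.
Normalization gives A² = 1/(π·a^3).
Let t = ρ/a; then A², 4π and the length scale all cancel, so P = ∫_{0}^{2.4} t^2·e^(-2·t) dt ÷ ∫_{0}^{∞} t^2·e^(-2·t) dt.
Using ∫ t^2·e^(-2·t) dt = -(2·t^2 + 2·t + 1)·e^(-2·t)/4, the numerator is 1/4 - 433·e^(-24/5)/100 and the denominator is 1/4.
The region integral divided by the full integral gives P = 0.8575.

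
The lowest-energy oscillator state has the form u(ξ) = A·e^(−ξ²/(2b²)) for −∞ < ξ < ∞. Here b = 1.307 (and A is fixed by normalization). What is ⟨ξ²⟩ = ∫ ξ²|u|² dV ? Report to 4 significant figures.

By definition ⟨ξ²⟩ = ∫ ξ^2 |u(ξ)|² dξ.
Using the Gaussian integral ∫_{−∞}^{∞} e^(−αξ²) dξ = √(π/α), since the A² factors cancel between numerator and denominator, ⟨ξ²⟩ = b^2/2.
Putting b = 1.307 gives 0.85412.

⟨ξ^2⟩ ≈ 0.8541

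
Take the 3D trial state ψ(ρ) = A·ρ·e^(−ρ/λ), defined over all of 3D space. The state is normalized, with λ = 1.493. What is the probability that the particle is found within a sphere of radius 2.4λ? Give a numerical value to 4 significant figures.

Integrate the radial probability density 4πρ²|ψ|² over ρ ≤ 2.4λ.
Normalization gives A² = 1/(3·π·λ^5).
In terms of u = ρ/λ (A², 4π and the length scale all cancel between numerator and denominator), P = [∫_{0}^{2.4} u^4·e^(-2·u) du] / [∫_{0}^{∞} u^4·e^(-2·u) du].
Using ∫ u^4·e^(-2·u) du = -(u^4/2 + u^3 + 3·u^2/2 + 3·u/2 + 3/4)·e^(-2·u), the numerator is ≈ 0.392806 and the denominator is 3/4.
Taking the ratio yields P = 0.52374.

P ≈ 0.5237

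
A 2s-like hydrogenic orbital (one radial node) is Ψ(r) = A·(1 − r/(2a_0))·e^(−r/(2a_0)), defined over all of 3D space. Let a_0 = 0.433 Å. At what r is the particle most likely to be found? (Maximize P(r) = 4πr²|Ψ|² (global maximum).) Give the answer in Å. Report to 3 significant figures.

r ≈ 2.27 Å

Differentiate P(r) = 4πr²|Ψ|² with respect to r and set to zero.
Solving yields r = a_0·(√(5) + 3).
With a_0 = 0.433, the most probable radial distance is 2.267 Å.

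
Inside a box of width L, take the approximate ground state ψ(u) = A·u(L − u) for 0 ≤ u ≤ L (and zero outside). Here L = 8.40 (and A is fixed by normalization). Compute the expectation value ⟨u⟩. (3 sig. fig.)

⟨u⟩ ≈ 4.20

By definition ⟨u⟩ = ∫ u |ψ(u)|² du.
Evaluating both integrals, ⟨u⟩ = L/2.
With L = 8.40, ⟨u⟩ = 4.200.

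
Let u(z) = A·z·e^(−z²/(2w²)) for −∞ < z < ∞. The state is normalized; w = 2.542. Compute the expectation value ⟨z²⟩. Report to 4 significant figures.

⟨z^2⟩ ≈ 9.693

By definition ⟨z²⟩ = ∫ z^2 |u(z)|² dz.
With ∫_{−∞}^{∞} z^(2m) e^(−αz²) dz = (2m−1)!!·√π / (2^m α^(m+1/2)), since the A² factors cancel between numerator and denominator, ⟨z²⟩ = 3·w^2/2.
With w = 2.542, ⟨z^2⟩ = 9.6926.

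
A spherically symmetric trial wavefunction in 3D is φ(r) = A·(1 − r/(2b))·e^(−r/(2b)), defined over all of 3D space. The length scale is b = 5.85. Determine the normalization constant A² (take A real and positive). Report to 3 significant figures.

A^2 ≈ 0.000199

We need A² ∫|f|² 4πr² dr = 1, taking the integral from 0 to ∞.
The angular integral contributes 4π, leaving ∫₀^∞ r²|φ|² dr.
With φ = A·(1 − r/(2b))·e^(−r/(2b)), the integral evaluates to A²·[8·π·b^3].
Setting this equal to 1 gives A² = 1/(8·π·b^3).
Plugging in b = 5.85 yields A = 0.01410.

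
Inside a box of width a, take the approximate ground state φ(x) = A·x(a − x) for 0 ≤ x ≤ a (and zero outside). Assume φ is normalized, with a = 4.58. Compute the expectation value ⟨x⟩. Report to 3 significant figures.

⟨x⟩ = ∫ x |φ|² dx over the full domain.
The ratio of the moment integral to the normalization integral gives ⟨x⟩ = a/2.
With a = 4.58, ⟨x⟩ = 2.290.

⟨x⟩ ≈ 2.29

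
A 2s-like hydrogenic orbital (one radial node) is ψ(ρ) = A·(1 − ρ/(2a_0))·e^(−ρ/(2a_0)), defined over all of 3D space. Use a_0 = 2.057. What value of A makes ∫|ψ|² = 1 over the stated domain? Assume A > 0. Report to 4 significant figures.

Require ∫ |ψ|² 4πρ² dρ = 1 over the whole domain.
With ∫₀^∞ ρ^4 e^(−αρ) dρ = 4!/α^5, carrying out the integral gives A² · 8·π·a_0^3.
So A² = (8·π·a_0^3)^(−1).
With a_0 = 2.057: A² = 0.0045715 and A = 0.067613.

A ≈ 0.06761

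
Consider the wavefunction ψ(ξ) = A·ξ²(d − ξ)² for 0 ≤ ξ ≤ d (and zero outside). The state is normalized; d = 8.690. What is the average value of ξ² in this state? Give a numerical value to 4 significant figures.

⟨ξ²⟩ = ∫ ξ^2 |ψ|² dξ over the full domain.
Expanding the polynomial and integrating term by term, since the A² factors cancel between numerator and denominator, ⟨ξ²⟩ = 3·d^2/11.
With d = 8.690, ⟨ξ^2⟩ = 20.595.

⟨ξ^2⟩ ≈ 20.60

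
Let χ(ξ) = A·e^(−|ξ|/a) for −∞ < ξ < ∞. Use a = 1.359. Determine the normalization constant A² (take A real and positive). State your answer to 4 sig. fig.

We need A² ∫|f|² dξ = 1, taking the integral from −∞ to ∞.
Recall ∫₀^∞ ξ^m e^(−ξ/β) dξ = m!·β^(m+1), the integral (without the A² prefactor) comes out to a.
So A² = (a)^(−1).
With a = 1.359: A² = 0.73584 and A = 0.85781.

A^2 ≈ 0.7358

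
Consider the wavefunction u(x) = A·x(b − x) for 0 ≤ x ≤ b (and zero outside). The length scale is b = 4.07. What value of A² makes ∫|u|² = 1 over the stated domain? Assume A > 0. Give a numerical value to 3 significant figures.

The normalization condition is ∫|u|² dx = 1 from 0 to b.
∫|u|² dx = A²·(b^5/30).
With b = 4.07: A² = 0.02686 and A = 0.1639.

A^2 ≈ 0.0269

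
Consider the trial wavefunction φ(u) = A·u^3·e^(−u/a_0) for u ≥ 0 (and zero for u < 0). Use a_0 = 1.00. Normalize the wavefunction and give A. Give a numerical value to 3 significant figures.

We need A² ∫|f|² du = 1, taking the integral from 0 to ∞.
With φ = A·u^3·e^(−u/a_0), the integral evaluates to A²·[45·a_0^7/8].
Setting this equal to 1 gives A² = 1/(45·a_0^7/8).
With a_0 = 1.00: A² = 0.1778 and A = 0.4216.

A ≈ 0.422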